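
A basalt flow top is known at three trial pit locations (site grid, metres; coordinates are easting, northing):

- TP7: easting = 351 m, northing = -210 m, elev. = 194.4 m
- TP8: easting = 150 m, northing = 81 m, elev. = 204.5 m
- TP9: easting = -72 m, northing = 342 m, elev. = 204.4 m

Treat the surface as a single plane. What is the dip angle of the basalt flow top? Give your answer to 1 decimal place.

Two edge vectors: TP7→TP8 = (-201, 291, 10.1), TP7→TP9 = (-423, 552, 10).
Normal n = (TP7→TP8) × (TP7→TP9) = (-2665.2, -2262.3, 12141).
So ∂z/∂easting = −n_x/n_z = 0.21952 and ∂z/∂northing = −n_y/n_z = 0.18634.
Gradient magnitude |∇z| = √(a² + b²) = √(0.04819 + 0.03472) = 0.28794.
True dip = arctan(0.28794) = 16.1°, dipping toward SW (azimuth ≈ 230°).

16.1°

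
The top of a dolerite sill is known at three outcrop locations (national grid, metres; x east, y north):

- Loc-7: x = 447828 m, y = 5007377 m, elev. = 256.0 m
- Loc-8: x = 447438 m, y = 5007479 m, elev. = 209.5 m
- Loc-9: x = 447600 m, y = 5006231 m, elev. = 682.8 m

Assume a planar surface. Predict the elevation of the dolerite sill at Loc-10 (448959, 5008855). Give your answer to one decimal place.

-277.1 m

Two edge vectors: Loc-7→Loc-8 = (-390, 102, -46.5), Loc-7→Loc-9 = (-228, -1146, 426.8).
Normal n = (Loc-7→Loc-8) × (Loc-7→Loc-9) = (-9755.4, 177054, 470196).
So ∂z/∂x = −n_x/n_z = 0.020747518 and ∂z/∂y = −n_y/n_z = −0.376553607.
Intercept c from Loc-7: 256 − 9291.32 + 1885545.87 = 1876510.55.
At (448959, 5008855): z = 9314.8 − 1886102.4 + 1876510.55 = -277.1 m.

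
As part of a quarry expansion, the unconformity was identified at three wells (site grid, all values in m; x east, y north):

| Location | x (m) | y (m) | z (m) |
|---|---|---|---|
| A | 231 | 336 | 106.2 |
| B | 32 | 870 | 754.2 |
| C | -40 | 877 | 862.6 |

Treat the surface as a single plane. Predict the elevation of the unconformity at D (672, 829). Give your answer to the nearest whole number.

Let the plane be z = a·x + b·y + c.
B−A: −199a + 534b = 648;  C−A: −271a + 541b = 756.4.
Solving gives a = −1.43974, b = 0.67695.
Then c = 106.2 − a·231 − b·336 = 211.32.
At (672, 829): z = −967.5 + 561.2 + 211.32 = -195.0 m.

-195 m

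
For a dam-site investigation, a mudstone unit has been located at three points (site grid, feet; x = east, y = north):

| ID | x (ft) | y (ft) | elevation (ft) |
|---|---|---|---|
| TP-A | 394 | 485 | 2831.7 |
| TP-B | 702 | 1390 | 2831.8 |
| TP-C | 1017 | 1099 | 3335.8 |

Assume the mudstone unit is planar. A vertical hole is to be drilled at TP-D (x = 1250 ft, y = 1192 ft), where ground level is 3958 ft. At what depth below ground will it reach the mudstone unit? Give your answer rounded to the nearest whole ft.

377 ft

Let the plane be z = a·x + b·y + c.
TP-B−TP-A: 308a + 905b = 0.1;  TP-C−TP-A: 623a + 614b = 504.1.
Solving gives a = 1.21736, b = −0.41420.
Then c = 2831.7 − a·394 − b·485 = 2552.94.
At (1250, 1192): z_contact = 1521.7 − 493.7 + 2552.94 = 3580.9 ft.
Depth below ground = 3958 − 3580.9 = 377 ft.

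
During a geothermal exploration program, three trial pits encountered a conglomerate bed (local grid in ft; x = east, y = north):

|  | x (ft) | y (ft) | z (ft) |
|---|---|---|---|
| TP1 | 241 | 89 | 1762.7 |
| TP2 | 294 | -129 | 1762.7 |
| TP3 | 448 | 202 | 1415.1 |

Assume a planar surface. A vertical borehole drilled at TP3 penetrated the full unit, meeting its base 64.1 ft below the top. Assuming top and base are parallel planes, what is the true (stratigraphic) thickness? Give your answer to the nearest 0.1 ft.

35.1 ft

Let the plane be z = a·x + b·y + c.
TP2−TP1: 53a − 218b = 0;  TP3−TP1: 207a + 113b = −347.6.
Solving gives a = −1.48248, b = −0.36042.
|∇z| = √(a²+b²) = 1.52566, so dip δ = arctan(1.52566) = 56.76°.
True thickness = vertical thickness × cos δ = 64.1 × cos 56.76° = 35.1 ft.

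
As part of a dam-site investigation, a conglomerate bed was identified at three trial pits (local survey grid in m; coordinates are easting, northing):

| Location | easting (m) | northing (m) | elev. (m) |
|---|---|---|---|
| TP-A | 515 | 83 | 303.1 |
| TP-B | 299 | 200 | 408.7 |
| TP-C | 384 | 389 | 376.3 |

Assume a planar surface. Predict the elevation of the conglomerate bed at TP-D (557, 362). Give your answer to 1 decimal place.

294.3 m

Two edge vectors: TP-A→TP-B = (-216, 117, 105.6), TP-A→TP-C = (-131, 306, 73.2).
Normal n = (TP-A→TP-B) × (TP-A→TP-C) = (-23749.2, 1977.6, -50769).
So ∂z/∂easting = −n_x/n_z = −0.46779 and ∂z/∂northing = −n_y/n_z = 0.03895.
Intercept c from TP-A: 303.1 + 240.91 − 3.23 = 540.78.
At (557, 362): z = −260.6 + 14.1 + 540.78 = 294.3 m.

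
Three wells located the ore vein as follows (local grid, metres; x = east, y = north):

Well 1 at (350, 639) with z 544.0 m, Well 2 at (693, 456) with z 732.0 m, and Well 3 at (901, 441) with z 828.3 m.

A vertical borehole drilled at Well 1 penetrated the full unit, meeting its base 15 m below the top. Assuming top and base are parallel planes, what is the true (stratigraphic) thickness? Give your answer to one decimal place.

Let the plane be z = a·x + b·y + c.
Well 2−Well 1: 343a − 183b = 188;  Well 3−Well 1: 551a − 198b = 284.3.
Solving gives a = 0.44968, b = −0.18449.
|∇z| = √(a²+b²) = 0.48605, so dip δ = arctan(0.48605) = 25.92°.
True thickness = vertical thickness × cos δ = 15 × cos 25.92° = 13.5 m.

13.5 m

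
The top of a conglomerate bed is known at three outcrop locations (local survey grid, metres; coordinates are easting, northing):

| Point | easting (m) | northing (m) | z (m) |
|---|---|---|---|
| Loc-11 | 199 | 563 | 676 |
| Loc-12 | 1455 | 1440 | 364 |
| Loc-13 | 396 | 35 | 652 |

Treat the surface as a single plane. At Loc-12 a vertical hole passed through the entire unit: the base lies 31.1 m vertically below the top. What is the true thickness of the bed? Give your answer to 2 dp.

Let the plane be z = a·easting + b·northing + c.
Loc-12−Loc-11: 1256a + 877b = −312;  Loc-13−Loc-11: 197a − 528b = −24.
Solving gives a = −0.22225, b = −0.03747.
|∇z| = √(a²+b²) = 0.22538, so dip δ = arctan(0.22538) = 12.70°.
True thickness = vertical thickness × cos δ = 31.1 × cos 12.70° = 30.34 m.

30.34 m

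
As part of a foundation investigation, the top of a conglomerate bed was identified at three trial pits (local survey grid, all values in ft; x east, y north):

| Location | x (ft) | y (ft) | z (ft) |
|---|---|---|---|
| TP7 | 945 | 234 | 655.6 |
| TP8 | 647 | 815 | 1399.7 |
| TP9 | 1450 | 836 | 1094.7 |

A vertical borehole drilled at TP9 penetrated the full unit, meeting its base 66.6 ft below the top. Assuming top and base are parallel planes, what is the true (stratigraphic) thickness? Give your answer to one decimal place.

Let the plane be z = a·x + b·y + c.
TP8−TP7: −298a + 581b = 744.1;  TP9−TP7: 505a + 602b = 439.1.
Solving gives a = −0.40785, b = 1.07153.
|∇z| = √(a²+b²) = 1.14653, so dip δ = arctan(1.14653) = 48.91°.
True thickness = vertical thickness × cos δ = 66.6 × cos 48.91° = 43.8 ft.

43.8 ft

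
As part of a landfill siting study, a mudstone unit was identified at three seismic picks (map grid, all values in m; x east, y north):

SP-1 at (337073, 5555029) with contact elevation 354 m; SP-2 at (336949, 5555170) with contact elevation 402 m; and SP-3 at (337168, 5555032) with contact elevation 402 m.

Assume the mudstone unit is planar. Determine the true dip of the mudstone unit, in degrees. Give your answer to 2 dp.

42.07°

Let the plane be z = a·x + b·y + c.
SP-2−SP-1: −124a + 141b = 48;  SP-3−SP-1: 95a + 3b = 48.
Solving gives a = 0.48115, b = 0.76357.
Gradient magnitude |∇z| = √(a² + b²) = √(0.23151 + 0.58303) = 0.90252.
True dip = arctan(0.90252) = 42.07°, dipping toward SSW (azimuth ≈ 212°).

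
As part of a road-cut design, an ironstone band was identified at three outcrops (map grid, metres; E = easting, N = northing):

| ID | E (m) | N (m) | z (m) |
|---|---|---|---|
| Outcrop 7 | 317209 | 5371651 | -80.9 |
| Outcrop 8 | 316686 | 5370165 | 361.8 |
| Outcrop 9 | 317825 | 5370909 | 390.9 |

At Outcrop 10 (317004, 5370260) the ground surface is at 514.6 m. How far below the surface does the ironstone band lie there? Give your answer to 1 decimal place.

99.8 m

Two edge vectors: Outcrop 7→Outcrop 8 = (-523, -1486, 442.7), Outcrop 7→Outcrop 9 = (616, -742, 471.8).
Normal n = (Outcrop 7→Outcrop 8) × (Outcrop 7→Outcrop 9) = (-372611.4, 519454.6, 1303442).
So ∂z/∂E = −n_x/n_z = 0.285867265 and ∂z/∂N = −n_y/n_z = −0.398525289.
Intercept c from Outcrop 7: -80.9 − 90679.67 + 2140738.77 = 2049978.20.
At (317004, 5370260): z_contact = 90621.07 − 2140184.42 + 2049978.20 = 414.85 m.
Depth below ground = 514.6 − 414.85 = 99.8 m.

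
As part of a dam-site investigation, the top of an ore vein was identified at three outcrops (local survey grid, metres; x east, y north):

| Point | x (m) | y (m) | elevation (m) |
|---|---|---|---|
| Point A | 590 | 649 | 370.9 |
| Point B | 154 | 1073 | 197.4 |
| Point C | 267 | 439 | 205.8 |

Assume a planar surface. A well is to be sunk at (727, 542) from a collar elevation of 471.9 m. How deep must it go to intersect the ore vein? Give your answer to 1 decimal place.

Two edge vectors: Point A→Point B = (-436, 424, -173.5), Point A→Point C = (-323, -210, -165.1).
Normal n = (Point A→Point B) × (Point A→Point C) = (-106437.4, -15943.1, 228512).
So ∂z/∂x = −n_x/n_z = 0.465785 and ∂z/∂y = −n_y/n_z = 0.069769.
Intercept c from Point A: 370.9 − 274.81 − 45.28 = 50.81.
At (727, 542): z_contact = 338.63 + 37.81 + 50.81 = 427.25 m.
Depth below ground = 471.9 − 427.25 = 44.7 m.

44.7 m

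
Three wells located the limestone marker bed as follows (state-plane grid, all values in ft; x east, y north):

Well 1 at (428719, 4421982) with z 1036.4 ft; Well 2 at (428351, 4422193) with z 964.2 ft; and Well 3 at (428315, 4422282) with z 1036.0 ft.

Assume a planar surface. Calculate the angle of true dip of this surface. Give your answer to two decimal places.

Let the plane be z = a·x + b·y + c.
Well 2−Well 1: −368a + 211b = −72.2;  Well 3−Well 1: −404a + 300b = −0.4.
Solving gives a = 0.85767, b = 1.15367.
Gradient magnitude |∇z| = √(a² + b²) = √(0.73560 + 1.33094) = 1.43755.
True dip = arctan(1.43755) = 55.18°, dipping toward SW (azimuth ≈ 217°).

55.18°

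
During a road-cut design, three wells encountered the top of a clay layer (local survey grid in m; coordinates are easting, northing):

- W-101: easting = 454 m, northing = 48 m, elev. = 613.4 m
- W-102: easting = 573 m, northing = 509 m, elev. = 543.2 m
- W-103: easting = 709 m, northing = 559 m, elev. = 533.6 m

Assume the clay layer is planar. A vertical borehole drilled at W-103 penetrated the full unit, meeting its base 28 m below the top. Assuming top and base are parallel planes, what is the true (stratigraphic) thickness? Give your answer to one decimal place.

Two edge vectors: W-101→W-102 = (119, 461, -70.2), W-101→W-103 = (255, 511, -79.8).
Normal n = (W-101→W-102) × (W-101→W-103) = (-915.6, -8404.8, -56746).
So ∂z/∂easting = −n_x/n_z = −0.01614 and ∂z/∂northing = −n_y/n_z = −0.14811.
|∇z| = √(a²+b²) = 0.14899, so dip δ = arctan(0.14899) = 8.47°.
True thickness = vertical thickness × cos δ = 28 × cos 8.47° = 27.7 m.

27.7 m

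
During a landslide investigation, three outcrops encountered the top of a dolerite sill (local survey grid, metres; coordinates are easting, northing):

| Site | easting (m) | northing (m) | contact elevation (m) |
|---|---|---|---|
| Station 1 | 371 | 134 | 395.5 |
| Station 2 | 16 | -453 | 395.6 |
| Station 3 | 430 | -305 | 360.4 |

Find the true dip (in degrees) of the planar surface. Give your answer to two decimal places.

Two edge vectors: Station 1→Station 2 = (-355, -587, 0.1), Station 1→Station 3 = (59, -439, -35.1).
Normal n = (Station 1→Station 2) × (Station 1→Station 3) = (20647.6, -12454.6, 190478).
So ∂z/∂easting = −n_x/n_z = −0.10840 and ∂z/∂northing = −n_y/n_z = 0.06539.
Gradient magnitude |∇z| = √(a² + b²) = √(0.01175 + 0.00428) = 0.12659.
True dip = arctan(0.12659) = 7.21°, dipping toward ESE (azimuth ≈ 121°).

7.21°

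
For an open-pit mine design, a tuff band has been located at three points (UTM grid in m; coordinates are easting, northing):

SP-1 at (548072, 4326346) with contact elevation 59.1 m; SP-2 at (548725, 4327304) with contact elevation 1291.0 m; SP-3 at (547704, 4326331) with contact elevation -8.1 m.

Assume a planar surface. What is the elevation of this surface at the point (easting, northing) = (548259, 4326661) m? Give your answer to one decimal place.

460.4 m

Let the plane be z = a·easting + b·northing + c.
SP-2−SP-1: 653a + 958b = 1231.9;  SP-3−SP-1: −368a − 15b = −67.2.
Solving gives a = 0.133914614, b = 1.194628139.
Then c = 59.1 − a·548072 − b·4326346 = −5241710.42.
At (548259, 4326661): z = 73419.9 + 5168751.0 − 5241710.42 = 460.4 m.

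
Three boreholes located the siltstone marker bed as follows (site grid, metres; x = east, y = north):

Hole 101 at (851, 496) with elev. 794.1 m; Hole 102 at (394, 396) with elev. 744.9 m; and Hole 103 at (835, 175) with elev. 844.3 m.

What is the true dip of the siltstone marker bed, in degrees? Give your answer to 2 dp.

12.27°

Two edge vectors: Hole 101→Hole 102 = (-457, -100, -49.2), Hole 101→Hole 103 = (-16, -321, 50.2).
Normal n = (Hole 101→Hole 102) × (Hole 101→Hole 103) = (-20813.2, 23728.6, 145097).
So ∂z/∂x = −n_x/n_z = 0.14344 and ∂z/∂y = −n_y/n_z = −0.16354.
Gradient magnitude |∇z| = √(a² + b²) = √(0.02058 + 0.02674) = 0.21753.
True dip = arctan(0.21753) = 12.27°, dipping toward NW (azimuth ≈ 319°).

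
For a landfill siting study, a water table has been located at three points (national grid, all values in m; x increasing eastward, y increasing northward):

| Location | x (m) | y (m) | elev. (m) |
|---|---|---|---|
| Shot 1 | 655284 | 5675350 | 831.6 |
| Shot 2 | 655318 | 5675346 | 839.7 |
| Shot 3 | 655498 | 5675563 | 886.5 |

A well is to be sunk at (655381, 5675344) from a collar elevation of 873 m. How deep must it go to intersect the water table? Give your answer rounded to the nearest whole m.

18 m

Let the plane be z = a·x + b·y + c.
Shot 2−Shot 1: 34a − 4b = 8.1;  Shot 3−Shot 1: 214a + 213b = 54.9.
Solving gives a = 0.24017041, b = 0.01644851.
Then c = 831.6 − a·655284 − b·5675350 = −249899.26.
At (655381, 5675344): z_contact = 157403.1 + 93350.9 − 249899.26 = 854.8 m.
Depth below ground = 873 − 854.8 = 18 m.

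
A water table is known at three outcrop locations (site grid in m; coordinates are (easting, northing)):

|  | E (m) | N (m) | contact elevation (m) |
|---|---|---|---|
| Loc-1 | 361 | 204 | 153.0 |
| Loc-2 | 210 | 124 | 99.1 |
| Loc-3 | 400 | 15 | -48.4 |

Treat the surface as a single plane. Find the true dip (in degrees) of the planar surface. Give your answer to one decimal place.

Two edge vectors: Loc-1→Loc-2 = (-151, -80, -53.9), Loc-1→Loc-3 = (39, -189, -201.4).
Normal n = (Loc-1→Loc-2) × (Loc-1→Loc-3) = (5924.9, -32513.5, 31659).
So ∂z/∂E = −n_x/n_z = −0.18715 and ∂z/∂N = −n_y/n_z = 1.02699.
Gradient magnitude |∇z| = √(a² + b²) = √(0.03502 + 1.05471) = 1.04390.
True dip = arctan(1.04390) = 46.2°, dipping toward S (azimuth ≈ 170°).

46.2°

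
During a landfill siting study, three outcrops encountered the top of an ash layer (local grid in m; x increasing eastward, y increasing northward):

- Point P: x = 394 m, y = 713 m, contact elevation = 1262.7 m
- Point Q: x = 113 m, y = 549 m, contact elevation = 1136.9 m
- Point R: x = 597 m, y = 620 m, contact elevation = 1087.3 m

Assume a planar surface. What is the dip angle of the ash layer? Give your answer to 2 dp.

52.25°

Let the plane be z = a·x + b·y + c.
Point Q−Point P: −281a − 164b = −125.8;  Point R−Point P: 203a − 93b = −175.4.
Solving gives a = −0.28719, b = 1.25915.
Gradient magnitude |∇z| = √(a² + b²) = √(0.08248 + 1.58545) = 1.29148.
True dip = arctan(1.29148) = 52.25°, dipping toward SSE (azimuth ≈ 167°).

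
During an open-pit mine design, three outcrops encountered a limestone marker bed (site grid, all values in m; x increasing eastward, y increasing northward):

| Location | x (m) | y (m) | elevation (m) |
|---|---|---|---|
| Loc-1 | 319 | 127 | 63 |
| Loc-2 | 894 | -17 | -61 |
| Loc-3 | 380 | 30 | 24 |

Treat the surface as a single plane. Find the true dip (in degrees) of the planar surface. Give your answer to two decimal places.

Two edge vectors: Loc-1→Loc-2 = (575, -144, -124), Loc-1→Loc-3 = (61, -97, -39).
Normal n = (Loc-1→Loc-2) × (Loc-1→Loc-3) = (-6412, 14861, -46991).
So ∂z/∂x = −n_x/n_z = −0.13645 and ∂z/∂y = −n_y/n_z = 0.31625.
Gradient magnitude |∇z| = √(a² + b²) = √(0.01862 + 0.10002) = 0.34443.
True dip = arctan(0.34443) = 19.01°, dipping toward SSE (azimuth ≈ 157°).

19.01°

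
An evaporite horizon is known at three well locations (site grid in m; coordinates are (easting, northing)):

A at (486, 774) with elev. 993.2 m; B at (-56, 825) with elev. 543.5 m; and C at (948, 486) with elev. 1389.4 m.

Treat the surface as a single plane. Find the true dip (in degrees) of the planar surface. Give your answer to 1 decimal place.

39.6°

Let the plane be z = a·E + b·N + c.
B−A: −542a + 51b = −449.7;  C−A: 462a − 288b = 396.2.
Solving gives a = 0.82475, b = −0.05266.
Gradient magnitude |∇z| = √(a² + b²) = √(0.68021 + 0.00277) = 0.82643.
True dip = arctan(0.82643) = 39.6°, dipping toward W (azimuth ≈ 274°).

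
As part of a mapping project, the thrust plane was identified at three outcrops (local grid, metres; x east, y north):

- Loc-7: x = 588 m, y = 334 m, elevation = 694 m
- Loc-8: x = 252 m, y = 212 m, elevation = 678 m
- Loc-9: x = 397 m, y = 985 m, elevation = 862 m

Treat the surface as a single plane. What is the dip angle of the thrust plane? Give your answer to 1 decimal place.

14.0°

Let the plane be z = a·x + b·y + c.
Loc-8−Loc-7: −336a − 122b = −16;  Loc-9−Loc-7: −191a + 651b = 168.
Solving gives a = −0.04165, b = 0.24585.
Gradient magnitude |∇z| = √(a² + b²) = √(0.00173 + 0.06044) = 0.24935.
True dip = arctan(0.24935) = 14.0°, dipping toward S (azimuth ≈ 170°).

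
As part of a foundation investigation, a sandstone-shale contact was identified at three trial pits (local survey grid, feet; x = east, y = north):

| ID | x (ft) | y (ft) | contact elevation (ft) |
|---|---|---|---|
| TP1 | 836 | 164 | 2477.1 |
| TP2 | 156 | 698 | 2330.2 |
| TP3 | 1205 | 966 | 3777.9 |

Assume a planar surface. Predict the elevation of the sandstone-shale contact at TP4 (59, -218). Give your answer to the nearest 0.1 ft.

1199.6 ft

Let the plane be z = a·x + b·y + c.
TP2−TP1: −680a + 534b = −146.9;  TP3−TP1: 369a + 802b = 1300.8.
Solving gives a = 1.094335, b = 1.118442.
Then c = 2477.1 − a·836 − b·164 = 1378.81.
At (59, -218): z = 64.6 − 243.8 + 1378.81 = 1199.6 ft.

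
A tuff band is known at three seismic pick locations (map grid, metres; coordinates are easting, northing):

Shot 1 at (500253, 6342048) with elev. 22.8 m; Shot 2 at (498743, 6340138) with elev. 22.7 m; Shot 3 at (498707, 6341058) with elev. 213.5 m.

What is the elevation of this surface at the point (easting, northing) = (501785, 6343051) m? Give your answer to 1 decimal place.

Let the plane be z = a·easting + b·northing + c.
Shot 2−Shot 1: −1510a − 1910b = −0.1;  Shot 3−Shot 1: −1546a − 990b = 190.7.
Solving gives a = −0.249894373, b = 0.197612829.
Then c = 22.8 − a·500253 − b·6342048 = −1128236.84.
At (501785, 6343051): z = −125393.2 + 1253468.3 − 1128236.84 = -161.8 m.

-161.8 m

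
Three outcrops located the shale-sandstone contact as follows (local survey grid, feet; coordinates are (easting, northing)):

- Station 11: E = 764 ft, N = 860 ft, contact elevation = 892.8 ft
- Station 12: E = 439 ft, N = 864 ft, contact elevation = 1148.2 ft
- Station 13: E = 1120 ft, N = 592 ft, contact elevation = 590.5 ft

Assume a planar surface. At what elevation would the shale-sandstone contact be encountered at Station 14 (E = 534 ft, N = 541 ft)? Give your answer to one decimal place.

1046.0 ft

Let the plane be z = a·E + b·N + c.
Station 12−Station 11: −325a + 4b = 255.4;  Station 13−Station 11: 356a − 268b = −302.3.
Solving gives a = −0.784794, b = 0.085498.
Then c = 892.8 − a·764 − b·860 = 1418.85.
At (534, 541): z = −419.1 + 46.3 + 1418.85 = 1046.0 ft.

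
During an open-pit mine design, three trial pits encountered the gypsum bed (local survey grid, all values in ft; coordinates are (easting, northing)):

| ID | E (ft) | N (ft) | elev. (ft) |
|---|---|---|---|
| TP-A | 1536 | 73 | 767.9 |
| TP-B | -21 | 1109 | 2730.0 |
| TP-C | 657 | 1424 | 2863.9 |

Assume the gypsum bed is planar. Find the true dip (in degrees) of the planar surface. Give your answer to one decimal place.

53.5°

Let the plane be z = a·E + b·N + c.
TP-B−TP-A: −1557a + 1036b = 1962.1;  TP-C−TP-A: −879a + 1351b = 2096.
Solving gives a = −0.40184, b = 1.28999.
Gradient magnitude |∇z| = √(a² + b²) = √(0.16148 + 1.66408) = 1.35113.
True dip = arctan(1.35113) = 53.5°, dipping toward SSE (azimuth ≈ 163°).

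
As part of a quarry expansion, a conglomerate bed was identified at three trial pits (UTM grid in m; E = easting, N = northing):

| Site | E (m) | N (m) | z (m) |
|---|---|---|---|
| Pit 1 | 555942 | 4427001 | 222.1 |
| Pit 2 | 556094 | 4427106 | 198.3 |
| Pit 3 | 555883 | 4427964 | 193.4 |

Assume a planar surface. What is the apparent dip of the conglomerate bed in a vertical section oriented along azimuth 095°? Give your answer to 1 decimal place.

Let the plane be z = a·E + b·N + c.
Pit 2−Pit 1: 152a + 105b = −23.8;  Pit 3−Pit 1: −59a + 963b = −28.7.
Solving gives a = −0.13047, b = −0.03780.
Unit vector along 095° is (sin 95°, cos 95°) = (0.9962, -0.0872).
Slope in that direction = a·(0.9962) + b·(-0.0872) = −0.12668.
Apparent dip = arctan|0.12668| = 7.2° (true dip is 7.7°, so apparent ≤ true as expected).

7.2°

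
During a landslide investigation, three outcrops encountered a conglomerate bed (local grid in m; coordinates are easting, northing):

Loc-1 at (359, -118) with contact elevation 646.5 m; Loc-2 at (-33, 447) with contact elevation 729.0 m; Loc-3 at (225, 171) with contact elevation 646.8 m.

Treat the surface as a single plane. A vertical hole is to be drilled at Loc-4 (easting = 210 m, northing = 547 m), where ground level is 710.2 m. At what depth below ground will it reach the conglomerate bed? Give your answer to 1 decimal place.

163.4 m

Let the plane be z = a·easting + b·northing + c.
Loc-2−Loc-1: −392a + 565b = 82.5;  Loc-3−Loc-1: −134a + 289b = 0.3.
Solving gives a = −0.62997, b = −0.29106.
Then c = 646.5 − a·359 − b·-118 = 838.31.
At (210, 547): z_contact = −132.29 − 159.21 + 838.31 = 546.81 m.
Depth below ground = 710.2 − 546.81 = 163.4 m.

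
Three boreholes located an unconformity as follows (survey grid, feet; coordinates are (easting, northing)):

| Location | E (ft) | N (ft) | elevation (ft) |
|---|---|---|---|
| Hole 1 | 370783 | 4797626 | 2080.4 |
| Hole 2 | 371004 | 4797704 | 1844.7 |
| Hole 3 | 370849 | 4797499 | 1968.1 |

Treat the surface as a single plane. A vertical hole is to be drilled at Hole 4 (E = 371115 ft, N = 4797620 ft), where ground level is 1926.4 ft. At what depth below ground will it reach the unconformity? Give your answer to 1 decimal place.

234.4 ft

Let the plane be z = a·E + b·N + c.
Hole 2−Hole 1: 221a + 78b = −235.7;  Hole 3−Hole 1: 66a − 127b = −112.3.
Solving gives a = −1.164934518, b = 0.278852928.
Then c = 2080.4 − a·370783 − b·4797626 = −903813.74.
At (371115, 4797620): z_contact = −432324.67 + 1337830.38 − 903813.74 = 1691.97 ft.
Depth below ground = 1926.4 − 1691.97 = 234.4 ft.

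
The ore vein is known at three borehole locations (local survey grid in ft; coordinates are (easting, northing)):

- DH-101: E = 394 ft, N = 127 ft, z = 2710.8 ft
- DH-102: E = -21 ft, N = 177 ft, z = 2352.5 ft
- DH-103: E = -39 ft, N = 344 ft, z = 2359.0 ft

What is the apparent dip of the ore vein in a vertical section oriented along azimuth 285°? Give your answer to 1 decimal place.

39.2°

Let the plane be z = a·E + b·N + c.
DH-102−DH-101: −415a + 50b = −358.3;  DH-103−DH-101: −433a + 217b = −351.8.
Solving gives a = 0.87948, b = 0.13372.
Unit vector along 285° is (sin 285°, cos 285°) = (-0.9659, 0.2588).
Slope in that direction = a·(-0.9659) + b·(0.2588) = −0.81491.
Apparent dip = arctan|0.81491| = 39.2° (true dip is 41.7°, so apparent ≤ true as expected).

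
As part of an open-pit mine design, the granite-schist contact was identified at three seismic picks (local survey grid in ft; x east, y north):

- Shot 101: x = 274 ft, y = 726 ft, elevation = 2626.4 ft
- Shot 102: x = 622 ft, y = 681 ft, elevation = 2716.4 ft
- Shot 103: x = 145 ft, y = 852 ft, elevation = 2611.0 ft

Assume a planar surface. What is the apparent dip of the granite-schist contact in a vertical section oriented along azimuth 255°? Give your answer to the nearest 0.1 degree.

17.4°

Let the plane be z = a·x + b·y + c.
Shot 102−Shot 101: 348a − 45b = 90;  Shot 103−Shot 101: −129a + 126b = −15.4.
Solving gives a = 0.27987, b = 0.16431.
Unit vector along 255° is (sin 255°, cos 255°) = (-0.9659, -0.2588).
Slope in that direction = a·(-0.9659) + b·(-0.2588) = −0.31286.
Apparent dip = arctan|0.31286| = 17.4° (true dip is 18.0°, so apparent ≤ true as expected).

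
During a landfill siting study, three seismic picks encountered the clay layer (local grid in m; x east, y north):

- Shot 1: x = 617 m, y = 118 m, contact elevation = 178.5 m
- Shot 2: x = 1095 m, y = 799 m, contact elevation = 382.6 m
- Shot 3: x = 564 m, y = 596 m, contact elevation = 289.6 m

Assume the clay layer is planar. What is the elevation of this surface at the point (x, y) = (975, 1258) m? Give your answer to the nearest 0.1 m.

Two edge vectors: Shot 1→Shot 2 = (478, 681, 204.1), Shot 1→Shot 3 = (-53, 478, 111.1).
Normal n = (Shot 1→Shot 2) × (Shot 1→Shot 3) = (-21900.7, -63923.1, 264577).
So ∂z/∂x = −n_x/n_z = 0.082776 and ∂z/∂y = −n_y/n_z = 0.241605.
Intercept c from Shot 1: 178.5 − 51.07 − 28.51 = 98.92.
At (975, 1258): z = 80.7 + 303.9 + 98.92 = 483.6 m.

483.6 m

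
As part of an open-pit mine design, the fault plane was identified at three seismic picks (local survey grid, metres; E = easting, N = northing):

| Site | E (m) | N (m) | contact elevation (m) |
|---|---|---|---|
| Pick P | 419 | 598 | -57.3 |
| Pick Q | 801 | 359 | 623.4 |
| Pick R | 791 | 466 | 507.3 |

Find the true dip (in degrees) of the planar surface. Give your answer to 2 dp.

56.74°

Two edge vectors: Pick P→Pick Q = (382, -239, 680.7), Pick P→Pick R = (372, -132, 564.6).
Normal n = (Pick P→Pick Q) × (Pick P→Pick R) = (-45087, 37543.2, 38484).
So ∂z/∂E = −n_x/n_z = 1.17158 and ∂z/∂N = −n_y/n_z = −0.97555.
Gradient magnitude |∇z| = √(a² + b²) = √(1.37259 + 0.95170) = 1.52457.
True dip = arctan(1.52457) = 56.74°, dipping toward NW (azimuth ≈ 310°).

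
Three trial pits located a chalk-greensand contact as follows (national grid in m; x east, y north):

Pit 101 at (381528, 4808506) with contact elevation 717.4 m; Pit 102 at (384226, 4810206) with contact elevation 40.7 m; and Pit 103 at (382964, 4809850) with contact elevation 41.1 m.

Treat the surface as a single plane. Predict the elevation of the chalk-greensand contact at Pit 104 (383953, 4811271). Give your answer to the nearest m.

-781 m

Let the plane be z = a·x + b·y + c.
Pit 102−Pit 101: 2698a + 1700b = −676.7;  Pit 103−Pit 101: 1436a + 1344b = −676.3.
Solving gives a = 0.20273674, b = −0.71981396.
Then c = 717.4 − a·381528 − b·4808506 = 3384597.41.
At (383953, 4811271): z = 77841.4 − 3463220.0 + 3384597.41 = -781.2 m.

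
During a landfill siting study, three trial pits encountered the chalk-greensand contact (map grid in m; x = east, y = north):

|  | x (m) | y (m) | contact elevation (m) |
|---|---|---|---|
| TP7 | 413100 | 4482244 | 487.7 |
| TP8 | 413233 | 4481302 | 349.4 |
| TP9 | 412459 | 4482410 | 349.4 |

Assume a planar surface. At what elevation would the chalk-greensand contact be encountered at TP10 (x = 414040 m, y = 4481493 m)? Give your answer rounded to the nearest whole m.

597 m

Two edge vectors: TP7→TP8 = (133, -942, -138.3), TP7→TP9 = (-641, 166, -138.3).
Normal n = (TP7→TP8) × (TP7→TP9) = (153236.4, 107044.2, -581744).
So ∂z/∂x = −n_x/n_z = 0.26340865 and ∂z/∂y = −n_y/n_z = 0.18400568.
Intercept c from TP7: 487.7 − 108814.11 − 824758.35 = −933084.76.
At (414040, 4481493): z = 109061.7 + 824620.2 − 933084.76 = 597.1 m.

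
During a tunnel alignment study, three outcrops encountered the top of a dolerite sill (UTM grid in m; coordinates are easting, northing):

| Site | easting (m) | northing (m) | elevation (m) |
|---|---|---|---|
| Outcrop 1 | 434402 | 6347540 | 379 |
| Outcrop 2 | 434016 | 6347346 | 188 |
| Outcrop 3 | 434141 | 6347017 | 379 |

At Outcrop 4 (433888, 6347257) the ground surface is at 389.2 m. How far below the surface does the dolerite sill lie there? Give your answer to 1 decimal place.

Two edge vectors: Outcrop 1→Outcrop 2 = (-386, -194, -191), Outcrop 1→Outcrop 3 = (-261, -523, 0).
Normal n = (Outcrop 1→Outcrop 2) × (Outcrop 1→Outcrop 3) = (-99893, 49851, 151244).
So ∂z/∂easting = −n_x/n_z = 0.660475787 and ∂z/∂northing = −n_y/n_z = −0.329606464.
Intercept c from Outcrop 1: 379 − 286912.00 + 2092190.21 = 1805657.21.
At (433888, 6347257): z_contact = 286572.52 − 2092096.93 + 1805657.21 = 132.79 m.
Depth below ground = 389.2 − 132.79 = 256.4 m.

256.4 m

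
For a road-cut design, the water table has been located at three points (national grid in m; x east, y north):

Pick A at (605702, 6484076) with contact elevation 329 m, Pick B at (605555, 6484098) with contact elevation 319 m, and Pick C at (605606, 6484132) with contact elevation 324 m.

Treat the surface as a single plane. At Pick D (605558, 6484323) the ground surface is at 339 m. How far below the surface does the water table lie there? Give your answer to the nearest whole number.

12 m

Two edge vectors: Pick A→Pick B = (-147, 22, -10), Pick A→Pick C = (-96, 56, -5).
Normal n = (Pick A→Pick B) × (Pick A→Pick C) = (450, 225, -6120).
So ∂z/∂x = −n_x/n_z = 0.07352941 and ∂z/∂y = −n_y/n_z = 0.03676471.
Intercept c from Pick A: 329 − 44536.91 − 238385.15 = −282593.06.
At (605558, 6484323): z_contact = 44526.3 + 238394.2 − 282593.06 = 327.5 m.
Depth below ground = 339 − 327.5 = 12 m.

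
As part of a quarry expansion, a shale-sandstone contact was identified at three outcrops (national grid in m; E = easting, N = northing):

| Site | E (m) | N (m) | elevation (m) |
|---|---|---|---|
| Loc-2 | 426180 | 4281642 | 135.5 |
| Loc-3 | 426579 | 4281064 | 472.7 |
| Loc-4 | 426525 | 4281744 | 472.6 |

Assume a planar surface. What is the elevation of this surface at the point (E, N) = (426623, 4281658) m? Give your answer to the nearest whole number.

Let the plane be z = a·E + b·N + c.
Loc-3−Loc-2: 399a − 578b = 337.2;  Loc-4−Loc-2: 345a + 102b = 337.1.
Solving gives a = 0.95472954, b = 0.07566970.
Then c = 135.5 − a·426180 − b·4281642 = −730741.69.
At (426623, 4281658): z = 407309.6 + 323991.8 − 730741.69 = 559.7 m.

560 m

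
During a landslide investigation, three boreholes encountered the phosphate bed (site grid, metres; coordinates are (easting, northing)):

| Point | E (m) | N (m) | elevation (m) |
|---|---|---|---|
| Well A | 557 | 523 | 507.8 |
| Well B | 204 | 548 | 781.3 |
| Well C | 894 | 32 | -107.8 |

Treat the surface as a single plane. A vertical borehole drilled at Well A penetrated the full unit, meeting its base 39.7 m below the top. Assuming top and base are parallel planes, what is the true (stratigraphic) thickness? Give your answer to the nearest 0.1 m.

Let the plane be z = a·E + b·N + c.
Well B−Well A: −353a + 25b = 273.5;  Well C−Well A: 337a − 491b = −615.6.
Solving gives a = −0.72104, b = 0.75888.
|∇z| = √(a²+b²) = 1.04680, so dip δ = arctan(1.04680) = 46.31°.
True thickness = vertical thickness × cos δ = 39.7 × cos 46.31° = 27.4 m.

27.4 m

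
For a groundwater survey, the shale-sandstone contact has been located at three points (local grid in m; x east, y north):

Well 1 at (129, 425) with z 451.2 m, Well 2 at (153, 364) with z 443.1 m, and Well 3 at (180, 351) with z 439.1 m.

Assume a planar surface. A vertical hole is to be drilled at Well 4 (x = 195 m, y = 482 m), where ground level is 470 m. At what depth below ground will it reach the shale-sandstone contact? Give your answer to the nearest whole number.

Let the plane be z = a·x + b·y + c.
Well 2−Well 1: 24a − 61b = −8.1;  Well 3−Well 1: 51a − 74b = −12.1.
Solving gives a = −0.10390, b = 0.09191.
Then c = 451.2 − a·129 − b·425 = 425.54.
At (195, 482): z_contact = −20.3 + 44.3 + 425.54 = 449.6 m.
Depth below ground = 470 − 449.6 = 20 m.

20 m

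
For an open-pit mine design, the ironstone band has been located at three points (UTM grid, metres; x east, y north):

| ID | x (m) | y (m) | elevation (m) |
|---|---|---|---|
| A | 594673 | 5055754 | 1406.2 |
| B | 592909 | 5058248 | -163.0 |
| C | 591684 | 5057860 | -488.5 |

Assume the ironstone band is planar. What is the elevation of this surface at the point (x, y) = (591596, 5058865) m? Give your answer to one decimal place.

Two edge vectors: A→B = (-1764, 2494, -1569.2), A→C = (-2989, 2106, -1894.7).
Normal n = (A→B) × (A→C) = (-1420646.6, 1348088, 3739582).
So ∂z/∂x = −n_x/n_z = 0.379894491 and ∂z/∂y = −n_y/n_z = −0.360491627.
Intercept c from A: 1406.2 − 225913.00 + 1822556.99 = 1598050.19.
At (591596, 5058865): z = 224744.1 − 1823678.5 + 1598050.19 = -884.2 m.

-884.2 m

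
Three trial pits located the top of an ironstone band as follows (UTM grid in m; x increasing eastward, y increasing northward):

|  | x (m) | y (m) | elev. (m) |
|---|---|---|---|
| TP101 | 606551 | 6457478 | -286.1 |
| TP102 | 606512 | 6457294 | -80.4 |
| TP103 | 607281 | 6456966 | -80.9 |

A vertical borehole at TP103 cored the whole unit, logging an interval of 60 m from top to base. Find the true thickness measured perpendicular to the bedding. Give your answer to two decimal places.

40.07 m

Let the plane be z = a·x + b·y + c.
TP102−TP101: −39a − 184b = 205.7;  TP103−TP101: 730a − 512b = 205.2.
Solving gives a = −0.43789, b = −1.02512.
|∇z| = √(a²+b²) = 1.11473, so dip δ = arctan(1.11473) = 48.11°.
True thickness = vertical thickness × cos δ = 60 × cos 48.11° = 40.07 m.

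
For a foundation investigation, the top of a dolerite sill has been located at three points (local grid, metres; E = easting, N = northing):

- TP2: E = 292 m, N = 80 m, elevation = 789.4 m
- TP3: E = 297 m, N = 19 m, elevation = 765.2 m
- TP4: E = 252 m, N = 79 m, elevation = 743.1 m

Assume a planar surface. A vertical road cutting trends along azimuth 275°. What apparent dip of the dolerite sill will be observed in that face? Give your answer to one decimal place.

47.7°

Two edge vectors: TP2→TP3 = (5, -61, -24.2), TP2→TP4 = (-40, -1, -46.3).
Normal n = (TP2→TP3) × (TP2→TP4) = (2800.1, 1199.5, -2445).
So ∂z/∂E = −n_x/n_z = 1.14524 and ∂z/∂N = −n_y/n_z = 0.49059.
Unit vector along 275° is (sin 275°, cos 275°) = (-0.9962, 0.0872).
Slope in that direction = a·(-0.9962) + b·(0.0872) = −1.09812.
Apparent dip = arctan|1.09812| = 47.7° (true dip is 51.2°, so apparent ≤ true as expected).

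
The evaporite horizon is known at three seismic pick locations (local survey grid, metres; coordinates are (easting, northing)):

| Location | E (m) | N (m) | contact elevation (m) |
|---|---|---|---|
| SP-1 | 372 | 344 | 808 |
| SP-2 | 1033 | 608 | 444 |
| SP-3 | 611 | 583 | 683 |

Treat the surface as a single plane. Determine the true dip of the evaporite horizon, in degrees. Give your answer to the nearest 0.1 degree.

Let the plane be z = a·E + b·N + c.
SP-2−SP-1: 661a + 264b = −364;  SP-3−SP-1: 239a + 239b = −125.
Solving gives a = −0.56908, b = 0.04607.
Gradient magnitude |∇z| = √(a² + b²) = √(0.32385 + 0.00212) = 0.57094.
True dip = arctan(0.57094) = 29.7°, dipping toward E (azimuth ≈ 095°).

29.7°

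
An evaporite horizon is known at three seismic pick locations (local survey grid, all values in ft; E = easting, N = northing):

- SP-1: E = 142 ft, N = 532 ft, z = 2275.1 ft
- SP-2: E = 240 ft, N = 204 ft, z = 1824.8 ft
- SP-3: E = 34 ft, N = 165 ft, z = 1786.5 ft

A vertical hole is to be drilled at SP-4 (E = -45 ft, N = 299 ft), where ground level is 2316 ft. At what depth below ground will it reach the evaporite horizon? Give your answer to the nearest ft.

343 ft

Two edge vectors: SP-1→SP-2 = (98, -328, -450.3), SP-1→SP-3 = (-108, -367, -488.6).
Normal n = (SP-1→SP-2) × (SP-1→SP-3) = (-4999.3, 96515.2, -71390).
So ∂z/∂E = −n_x/n_z = −0.07003 and ∂z/∂N = −n_y/n_z = 1.35194.
Intercept c from SP-1: 2275.1 + 9.94 − 719.23 = 1565.81.
At (-45, 299): z_contact = 3.2 + 404.2 + 1565.81 = 1973.2 ft.
Depth below ground = 2316 − 1973.2 = 343 ft.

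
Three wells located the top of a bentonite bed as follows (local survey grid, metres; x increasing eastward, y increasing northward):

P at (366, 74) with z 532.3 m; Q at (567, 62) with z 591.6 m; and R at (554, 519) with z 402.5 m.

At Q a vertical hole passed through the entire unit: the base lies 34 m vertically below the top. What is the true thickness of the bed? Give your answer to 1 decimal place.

Two edge vectors: P→Q = (201, -12, 59.3), P→R = (188, 445, -129.8).
Normal n = (P→Q) × (P→R) = (-24830.9, 37238.2, 91701).
So ∂z/∂x = −n_x/n_z = 0.27078 and ∂z/∂y = −n_y/n_z = −0.40608.
|∇z| = √(a²+b²) = 0.48808, so dip δ = arctan(0.48808) = 26.02°.
True thickness = vertical thickness × cos δ = 34 × cos 26.02° = 30.6 m.

30.6 m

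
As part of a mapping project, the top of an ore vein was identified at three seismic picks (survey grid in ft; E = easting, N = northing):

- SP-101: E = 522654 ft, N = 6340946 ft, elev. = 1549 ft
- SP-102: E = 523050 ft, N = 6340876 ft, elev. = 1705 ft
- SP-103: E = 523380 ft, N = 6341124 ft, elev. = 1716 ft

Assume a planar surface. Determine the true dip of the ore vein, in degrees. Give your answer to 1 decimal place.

Two edge vectors: SP-101→SP-102 = (396, -70, 156), SP-101→SP-103 = (726, 178, 167).
Normal n = (SP-101→SP-102) × (SP-101→SP-103) = (-39458, 47124, 121308).
So ∂z/∂E = −n_x/n_z = 0.32527 and ∂z/∂N = −n_y/n_z = −0.38847.
Gradient magnitude |∇z| = √(a² + b²) = √(0.10580 + 0.15091) = 0.50666.
True dip = arctan(0.50666) = 26.9°, dipping toward NW (azimuth ≈ 320°).

26.9°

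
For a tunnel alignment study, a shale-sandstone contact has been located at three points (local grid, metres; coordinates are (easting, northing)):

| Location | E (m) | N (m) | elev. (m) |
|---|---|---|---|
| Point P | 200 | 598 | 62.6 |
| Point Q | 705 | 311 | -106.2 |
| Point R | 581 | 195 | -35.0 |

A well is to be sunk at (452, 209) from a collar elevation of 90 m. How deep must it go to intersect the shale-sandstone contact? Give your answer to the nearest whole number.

Let the plane be z = a·E + b·N + c.
Point Q−Point P: 505a − 287b = −168.8;  Point R−Point P: 381a − 403b = −97.6.
Solving gives a = −0.42493, b = −0.15955.
Then c = 62.6 − a·200 − b·598 = 243.00.
At (452, 209): z_contact = −192.1 − 33.3 + 243.00 = 17.6 m.
Depth below ground = 90 − 17.6 = 72 m.

72 m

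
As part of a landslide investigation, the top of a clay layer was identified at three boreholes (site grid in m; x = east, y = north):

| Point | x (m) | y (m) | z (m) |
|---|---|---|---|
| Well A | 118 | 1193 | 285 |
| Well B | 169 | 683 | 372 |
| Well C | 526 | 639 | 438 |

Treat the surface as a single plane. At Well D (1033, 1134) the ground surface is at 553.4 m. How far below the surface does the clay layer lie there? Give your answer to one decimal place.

107.5 m

Let the plane be z = a·x + b·y + c.
Well B−Well A: 51a − 510b = 87;  Well C−Well A: 408a − 554b = 153.
Solving gives a = 0.165894, b = −0.153999.
Then c = 285 − a·118 − b·1193 = 449.15.
At (1033, 1134): z_contact = 171.37 − 174.63 + 449.15 = 445.88 m.
Depth below ground = 553.4 − 445.88 = 107.5 m.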